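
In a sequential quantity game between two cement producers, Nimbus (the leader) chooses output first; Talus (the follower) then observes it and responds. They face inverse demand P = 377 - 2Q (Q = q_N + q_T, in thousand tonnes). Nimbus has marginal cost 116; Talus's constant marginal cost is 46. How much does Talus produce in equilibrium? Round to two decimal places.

Solve by backward induction. Given q_N, the follower Talus maximises π_T = (377 - 2q_N - 2q_T)q_T - 46q_T.
∂π_T/∂q_T = 331 - 2q_N - 4q_T = 0 gives the reaction function q_T = (331 - 2q_N)/4.
Nimbus substitutes q_T(q_N) into its own profit: π_N = q_N(377 - 2q_N - (331 - 2q_N)/2) - 116q_N = (423/2 - q_N)q_N - 116q_N.
Maximising: ∂π_N/∂q_N = 191/2 - 2q_N = 0, giving q_N = 191/4.
Then q_T = (331 - 2·(191/4))/4 = 471/8.

58.88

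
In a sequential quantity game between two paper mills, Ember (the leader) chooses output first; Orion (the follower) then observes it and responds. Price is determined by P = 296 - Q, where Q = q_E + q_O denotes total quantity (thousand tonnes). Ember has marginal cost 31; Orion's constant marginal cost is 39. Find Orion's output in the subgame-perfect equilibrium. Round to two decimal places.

Solve by backward induction. Given q_E, the follower Orion maximises π_O = (296 - q_E - q_O)q_O - 39q_O.
Setting the follower's marginal profit to zero, 257 - q_E - 2q_O = 0, i.e. q_O = (257 - q_E)/2.
The leader anticipates this reaction. Substituting into P = 296 - Q gives P = 335/2 - (1/2)q_E, so π_E = (335/2 - (1/2)q_E)q_E - 31q_E.
Maximising: ∂π_E/∂q_E = 273/2 - q_E = 0, giving q_E = 273/2.
Then q_O = (257 - 273/2)/2 = 241/4.

60.25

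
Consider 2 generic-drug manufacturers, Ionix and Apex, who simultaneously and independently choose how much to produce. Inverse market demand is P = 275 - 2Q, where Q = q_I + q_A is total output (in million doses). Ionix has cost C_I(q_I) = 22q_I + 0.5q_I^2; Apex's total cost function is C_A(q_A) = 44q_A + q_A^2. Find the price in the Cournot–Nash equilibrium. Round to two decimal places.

Ionix's profit: π_I = (275 - 2Q)q_I - (22q_I + (1/2)q_I²). Setting ∂π_I/∂q_I = 0: 253 - 5q_I - 2(q_A) = 0.
Apex's profit: π_A = (275 - 2Q)q_A - (44q_A + q_A²). Setting ∂π_A/∂q_A = 0: 231 - 6q_A - 2(q_I) = 0.
Rearranging gives the reaction functions q_I = (253 - 2q_A)/5 and q_A = (231 - 2q_I)/6.
Solving the pair: q_I = 528/13, q_A = 649/26.
Total output Q = 1705/26, so price P = 275 - 2·(1705/26) = 1870/13.

143.85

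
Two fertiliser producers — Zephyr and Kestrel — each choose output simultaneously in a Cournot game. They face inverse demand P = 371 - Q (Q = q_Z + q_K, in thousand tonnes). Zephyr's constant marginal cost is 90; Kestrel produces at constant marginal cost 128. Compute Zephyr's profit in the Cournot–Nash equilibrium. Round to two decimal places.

11306.78

Zephyr's profit: π_Z = (371 - Q)q_Z - (90q_Z). Setting ∂π_Z/∂q_Z = 0: 281 - 2q_Z - (q_K) = 0.
Kestrel's first-order condition: 243 - 2q_K - (q_Z) = 0.
Rearranging gives the reaction functions q_Z = (281 - q_K)/2 and q_K = (243 - q_Z)/2.
Solving the pair: q_Z = 319/3, q_K = 205/3.
Price P = 371 - 524/3 = 589/3.
Zephyr's profit: (589/3 - 90)·(319/3) = 11306.7778.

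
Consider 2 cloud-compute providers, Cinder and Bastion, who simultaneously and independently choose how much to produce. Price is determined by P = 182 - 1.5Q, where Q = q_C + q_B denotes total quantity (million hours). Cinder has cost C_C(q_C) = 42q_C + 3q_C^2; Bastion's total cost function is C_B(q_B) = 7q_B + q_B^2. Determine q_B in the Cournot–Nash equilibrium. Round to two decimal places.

31.93

Cinder's profit: π_C = (182 - 1.5Q)q_C - (42q_C + 3q_C²). Setting ∂π_C/∂q_C = 0: 140 - 9q_C - (3/2)(q_B) = 0.
Bastion's profit: π_B = (182 - 1.5Q)q_B - (7q_B + q_B²). Setting ∂π_B/∂q_B = 0: 175 - 5q_B - (3/2)(q_C) = 0.
Best responses: q_C = (140 - (3/2)q_B)/9, q_B = (175 - (3/2)q_C)/5.
Solving the pair: q_C = 1750/171, q_B = 1820/57.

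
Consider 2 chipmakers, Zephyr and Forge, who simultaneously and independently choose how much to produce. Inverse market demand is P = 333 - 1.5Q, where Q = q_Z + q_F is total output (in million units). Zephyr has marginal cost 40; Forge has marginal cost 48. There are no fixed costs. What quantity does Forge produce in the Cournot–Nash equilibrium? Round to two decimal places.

61.56

Zephyr's profit: π_Z = (333 - 1.5Q)q_Z - (40q_Z). Setting ∂π_Z/∂q_Z = 0: 293 - 3q_Z - (3/2)(q_F) = 0.
Forge's profit: π_F = (333 - 1.5Q)q_F - (48q_F). Setting ∂π_F/∂q_F = 0: 285 - 3q_F - (3/2)(q_Z) = 0.
Rearranging gives the reaction functions q_Z = (293 - (3/2)q_F)/3 and q_F = (285 - (3/2)q_Z)/3.
Solving the pair: q_Z = 602/9, q_F = 554/9.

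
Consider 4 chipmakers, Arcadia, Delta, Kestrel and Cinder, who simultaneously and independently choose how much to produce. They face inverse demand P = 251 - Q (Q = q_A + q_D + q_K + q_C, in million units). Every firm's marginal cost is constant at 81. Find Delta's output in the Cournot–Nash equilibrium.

34

A representative firm's profit is π_i = q_i(251 - Q) - 81q_i.
First-order condition (treating rivals' output as given): 170 - 2q_i - Σ_{j≠i} q_j = 0.
With identical firms every q_j equals q_i, so Σ_{j≠i} q_j = 3q_i and 170 = 5q_i, giving q_i = 34.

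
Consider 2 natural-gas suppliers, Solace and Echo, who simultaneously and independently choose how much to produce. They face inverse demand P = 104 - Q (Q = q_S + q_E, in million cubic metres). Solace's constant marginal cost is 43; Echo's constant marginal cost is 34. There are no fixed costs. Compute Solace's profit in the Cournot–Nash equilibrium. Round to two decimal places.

300.44

Solace's profit: π_S = (104 - Q)q_S - (43q_S). Setting ∂π_S/∂q_S = 0: 61 - 2q_S - (q_E) = 0.
Echo's profit: π_E = (104 - Q)q_E - (34q_E). Setting ∂π_E/∂q_E = 0: 70 - 2q_E - (q_S) = 0.
Rearranging gives the reaction functions q_S = (61 - q_E)/2 and q_E = (70 - q_S)/2.
Substituting one into the other gives q_S = 52/3 and q_E = 79/3.
Price P = 104 - 131/3 = 181/3.
Solace's profit: (181/3 - 43)·(52/3) = 300.4444.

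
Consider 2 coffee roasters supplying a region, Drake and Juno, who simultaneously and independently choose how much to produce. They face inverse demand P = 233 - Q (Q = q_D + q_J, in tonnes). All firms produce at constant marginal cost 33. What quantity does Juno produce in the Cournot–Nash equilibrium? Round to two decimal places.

66.67

Each firm earns π_i = (233 - Q)q_i - 33q_i.
Setting ∂π_i/∂q_i = 0 with rivals' quantities fixed: 200 - 2q_i - q_j = 0.
By symmetry each firm produces the same amount; substituting q_j = q_i yields q_i = 200/3.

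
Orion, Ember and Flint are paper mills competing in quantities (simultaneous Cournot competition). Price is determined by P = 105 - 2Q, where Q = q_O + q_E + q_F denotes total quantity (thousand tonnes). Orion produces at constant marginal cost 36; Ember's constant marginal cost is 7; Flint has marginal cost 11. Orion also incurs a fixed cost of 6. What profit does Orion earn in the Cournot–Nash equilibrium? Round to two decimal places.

Orion's profit: π_O = (105 - 2Q)q_O - (36q_O). Setting ∂π_O/∂q_O = 0: 69 - 4q_O - 2(q_E + q_F) = 0.
Ember's first-order condition: 98 - 4q_E - 2(q_O + q_F) = 0.
Flint's first-order condition: 94 - 4q_F - 2(q_O + q_E) = 0.
Adding the 3 conditions: 261 − 4Q − 4Q = 0, i.e. Q = 261/8.
Back-substituting: q_O = (69 − 261/4)/2 = 15/8, q_E = (98 − 261/4)/2 = 131/8, q_F = (94 − 261/4)/2 = 115/8.
Price P = 105 - 2·(261/8) = 159/4.
Orion's profit: (159/4 - 36)·(15/8) - 6 = 33/32.

1.03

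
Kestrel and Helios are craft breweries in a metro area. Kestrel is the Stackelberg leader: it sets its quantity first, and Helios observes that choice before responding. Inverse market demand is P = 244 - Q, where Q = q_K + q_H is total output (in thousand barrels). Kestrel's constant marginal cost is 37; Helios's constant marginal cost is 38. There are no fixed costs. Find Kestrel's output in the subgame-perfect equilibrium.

Solve by backward induction. Given q_K, the follower Helios maximises π_H = (244 - q_K - q_H)q_H - 38q_H.
Setting the follower's marginal profit to zero, 206 - q_K - 2q_H = 0, i.e. q_H = (206 - q_K)/2.
Kestrel substitutes q_H(q_K) into its own profit: π_K = q_K(244 - q_K - (206 - q_K)/2) - 37q_K = (141 - (1/2)q_K)q_K - 37q_K.
Maximising: ∂π_K/∂q_K = 104 - q_K = 0, giving q_K = 104.
Then q_H = (206 - 104)/2 = 51.

104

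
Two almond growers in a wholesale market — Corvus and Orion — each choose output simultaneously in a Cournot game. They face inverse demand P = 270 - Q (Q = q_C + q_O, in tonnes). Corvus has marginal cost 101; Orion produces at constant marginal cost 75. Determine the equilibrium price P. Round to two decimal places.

148.67

Corvus's profit: π_C = (270 - Q)q_C - (101q_C). Setting ∂π_C/∂q_C = 0: 169 - 2q_C - (q_O) = 0.
Orion's first-order condition: 195 - 2q_O - (q_C) = 0.
Best responses: q_C = (169 - q_O)/2, q_O = (195 - q_C)/2.
Substituting one into the other gives q_C = 143/3 and q_O = 221/3.
Total output Q = 364/3, so price P = 270 - 364/3 = 446/3.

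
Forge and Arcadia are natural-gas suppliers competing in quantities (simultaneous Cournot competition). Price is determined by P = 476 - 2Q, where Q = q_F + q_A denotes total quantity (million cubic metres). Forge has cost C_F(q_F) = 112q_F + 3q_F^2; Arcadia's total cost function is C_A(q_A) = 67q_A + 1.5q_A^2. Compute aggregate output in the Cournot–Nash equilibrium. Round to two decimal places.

Forge's profit: π_F = (476 - 2Q)q_F - (112q_F + 3q_F²). Setting ∂π_F/∂q_F = 0: 364 - 10q_F - 2(q_A) = 0.
Arcadia's first-order condition: 409 - 7q_A - 2(q_F) = 0.
Rearranging gives the reaction functions q_F = (364 - 2q_A)/10 and q_A = (409 - 2q_F)/7.
Substituting one into the other gives q_F = 865/33 and q_A = 1681/33.
Total output Q = 865/33 + 1681/33 = 77.1515.

77.15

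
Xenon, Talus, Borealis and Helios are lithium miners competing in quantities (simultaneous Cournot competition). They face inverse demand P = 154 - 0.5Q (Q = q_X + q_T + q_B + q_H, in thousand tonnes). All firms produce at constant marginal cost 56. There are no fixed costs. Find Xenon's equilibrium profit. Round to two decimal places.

768.32

A representative firm's profit is π_i = q_i(154 - 0.5Q) - 56q_i.
Setting ∂π_i/∂q_i = 0 with rivals' quantities fixed: 98 - q_i - (1/2)·Σ_{j≠i} q_j = 0.
With identical firms every q_j equals q_i, so Σ_{j≠i} q_j = 3q_i and 98 = (5/2)q_i, giving q_i = 196/5.
Price P = 154 - (1/2)·(784/5) = 378/5.
Xenon's profit: (378/5 - 56)·(196/5) = 768.3200.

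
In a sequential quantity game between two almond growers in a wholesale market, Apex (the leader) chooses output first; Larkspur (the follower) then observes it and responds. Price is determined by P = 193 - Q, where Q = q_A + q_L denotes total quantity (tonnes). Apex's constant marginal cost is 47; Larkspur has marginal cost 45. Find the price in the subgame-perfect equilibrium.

83

Solve by backward induction. Given q_A, the follower Larkspur maximises π_L = (193 - q_A - q_L)q_L - 45q_L.
Setting the follower's marginal profit to zero, 148 - q_A - 2q_L = 0, i.e. q_L = (148 - q_A)/2.
Apex substitutes q_L(q_A) into its own profit: π_A = q_A(193 - q_A - (148 - q_A)/2) - 47q_A = (119 - (1/2)q_A)q_A - 47q_A.
Maximising: ∂π_A/∂q_A = 72 - q_A = 0, giving q_A = 72.
Then q_L = (148 - 72)/2 = 38.
Total output Q = 110, so price P = 193 - 110 = 83.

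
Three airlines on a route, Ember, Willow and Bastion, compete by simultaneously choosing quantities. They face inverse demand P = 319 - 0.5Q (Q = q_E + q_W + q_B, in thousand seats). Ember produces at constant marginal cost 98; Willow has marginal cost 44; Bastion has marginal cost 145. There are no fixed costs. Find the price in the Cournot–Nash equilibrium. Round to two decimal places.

151.50

Ember's profit: π_E = (319 - 0.5Q)q_E - (98q_E). Setting ∂π_E/∂q_E = 0: 221 - q_E - (1/2)(q_W + q_B) = 0.
Willow's profit: π_W = (319 - 0.5Q)q_W - (44q_W). Setting ∂π_W/∂q_W = 0: 275 - q_W - (1/2)(q_E + q_B) = 0.
Bastion's profit: π_B = (319 - 0.5Q)q_B - (145q_B). Setting ∂π_B/∂q_B = 0: 174 - q_B - (1/2)(q_E + q_W) = 0.
Adding the 3 first-order conditions: 670 − 2Q = 0, so Q = 335.
Back-substituting: q_E = (221 − 335/2)/(1/2) = 107, q_W = (275 − 335/2)/(1/2) = 215, q_B = (174 − 335/2)/(1/2) = 13.
Total output Q = 335, so price P = 319 - (1/2)·335 = 303/2.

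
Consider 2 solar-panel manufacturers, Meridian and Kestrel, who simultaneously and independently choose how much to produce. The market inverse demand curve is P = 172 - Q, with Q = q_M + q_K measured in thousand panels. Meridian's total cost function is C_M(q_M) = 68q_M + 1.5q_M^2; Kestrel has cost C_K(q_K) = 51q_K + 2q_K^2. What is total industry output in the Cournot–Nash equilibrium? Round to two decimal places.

34.62

Meridian's profit: π_M = (172 - Q)q_M - (68q_M + (3/2)q_M²). Setting ∂π_M/∂q_M = 0: 104 - 5q_M - (q_K) = 0.
Kestrel's profit: π_K = (172 - Q)q_K - (51q_K + 2q_K²). Setting ∂π_K/∂q_K = 0: 121 - 6q_K - (q_M) = 0.
So q_M = (104 - q_K)/5 and q_K = (121 - q_M)/6.
Solving the pair: q_M = 503/29, q_K = 501/29.
Total output Q = 503/29 + 501/29 = 1004/29.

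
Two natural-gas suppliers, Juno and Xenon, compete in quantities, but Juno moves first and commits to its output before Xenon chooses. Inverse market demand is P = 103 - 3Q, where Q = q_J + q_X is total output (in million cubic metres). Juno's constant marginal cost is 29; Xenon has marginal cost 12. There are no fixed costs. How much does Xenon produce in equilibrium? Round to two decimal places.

10.42

The follower Xenon best-responds to any q_J: π_X = (103 - 3Q)q_X - 12q_X.
∂π_X/∂q_X = 91 - 3q_J - 6q_X = 0 gives the reaction function q_X = (91 - 3q_J)/6.
The leader anticipates this reaction. Substituting into P = 103 - 3Q gives P = 115/2 - (3/2)q_J, so π_J = (115/2 - (3/2)q_J)q_J - 29q_J.
Leader FOC: 57/2 - 3q_J = 0, so q_J = 19/2.
Then q_X = (91 - 3·(19/2))/6 = 125/12.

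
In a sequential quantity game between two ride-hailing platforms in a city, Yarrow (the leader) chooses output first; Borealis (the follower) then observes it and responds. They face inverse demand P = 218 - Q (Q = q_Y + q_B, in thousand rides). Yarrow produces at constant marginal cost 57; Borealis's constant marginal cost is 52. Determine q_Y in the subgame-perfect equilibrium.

78

The follower Borealis best-responds to any q_Y: π_B = (218 - Q)q_B - 52q_B.
Follower FOC: 166 - q_Y - 2q_B = 0, so q_B(q_Y) = (166 - q_Y)/2.
The leader anticipates this reaction. Substituting into P = 218 - Q gives P = 135 - (1/2)q_Y, so π_Y = (135 - (1/2)q_Y)q_Y - 57q_Y.
The leader's first-order condition 78 - q_Y = 0 yields q_Y = 78.
Then q_B = (166 - 78)/2 = 44.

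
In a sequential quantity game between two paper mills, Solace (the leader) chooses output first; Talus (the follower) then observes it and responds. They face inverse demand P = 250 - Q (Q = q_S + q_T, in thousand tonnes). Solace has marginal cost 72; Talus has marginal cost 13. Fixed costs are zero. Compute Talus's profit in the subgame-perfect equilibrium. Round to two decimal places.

7876.56

The follower Talus best-responds to any q_S: π_T = (250 - Q)q_T - 13q_T.
Follower FOC: 237 - q_S - 2q_T = 0, so q_T(q_S) = (237 - q_S)/2.
The leader anticipates this reaction. Substituting into P = 250 - Q gives P = 263/2 - (1/2)q_S, so π_S = (263/2 - (1/2)q_S)q_S - 72q_S.
Maximising: ∂π_S/∂q_S = 119/2 - q_S = 0, giving q_S = 119/2.
Then q_T = (237 - 119/2)/2 = 355/4.
Price P = 250 - 593/4 = 407/4.
Talus's profit: (407/4 - 13)·(355/4) = 7876.5625.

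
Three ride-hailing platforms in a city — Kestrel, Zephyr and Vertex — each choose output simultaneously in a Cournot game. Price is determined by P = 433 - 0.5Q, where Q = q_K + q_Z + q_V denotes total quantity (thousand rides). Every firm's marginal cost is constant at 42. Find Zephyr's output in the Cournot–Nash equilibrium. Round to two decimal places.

195.50

Each firm earns π_i = (433 - 0.5Q)q_i - 42q_i.
Setting ∂π_i/∂q_i = 0 with rivals' quantities fixed: 391 - q_i - (1/2)·Σ_{j≠i} q_j = 0.
By symmetry each firm produces the same amount; substituting Σ_{j≠i} q_j = 2q_i yields q_i = 391/2.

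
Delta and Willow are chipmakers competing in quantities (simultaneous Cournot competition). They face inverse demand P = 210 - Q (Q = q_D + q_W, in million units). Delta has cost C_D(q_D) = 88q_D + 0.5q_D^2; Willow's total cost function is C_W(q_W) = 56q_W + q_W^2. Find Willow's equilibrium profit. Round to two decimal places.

Delta's profit: π_D = (210 - Q)q_D - (88q_D + (1/2)q_D²). Setting ∂π_D/∂q_D = 0: 122 - 3q_D - (q_W) = 0.
Willow's profit: π_W = (210 - Q)q_W - (56q_W + q_W²). Setting ∂π_W/∂q_W = 0: 154 - 4q_W - (q_D) = 0.
Best responses: q_D = (122 - q_W)/3, q_W = (154 - q_D)/4.
Substituting one into the other gives q_D = 334/11 and q_W = 340/11.
Price P = 210 - 674/11 = 1636/11.
Willow's profit: (1636/11)·(340/11) - 56·(340/11) - (340/11)² = 1910.7438.

1910.74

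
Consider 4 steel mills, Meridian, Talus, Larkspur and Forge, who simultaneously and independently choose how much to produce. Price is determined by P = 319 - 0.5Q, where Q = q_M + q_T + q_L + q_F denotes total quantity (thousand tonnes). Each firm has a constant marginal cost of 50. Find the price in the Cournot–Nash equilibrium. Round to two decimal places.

103.80

Each firm earns π_i = (319 - 0.5Q)q_i - 50q_i.
First-order condition (treating rivals' output as given): 269 - q_i - (1/2)·Σ_{j≠i} q_j = 0.
By symmetry each firm produces the same amount; substituting Σ_{j≠i} q_j = 3q_i yields q_i = 269/(5/2) = 538/5.
Total output Q = 430.4000, so price P = 319 - (1/2)·430.4000 = 519/5.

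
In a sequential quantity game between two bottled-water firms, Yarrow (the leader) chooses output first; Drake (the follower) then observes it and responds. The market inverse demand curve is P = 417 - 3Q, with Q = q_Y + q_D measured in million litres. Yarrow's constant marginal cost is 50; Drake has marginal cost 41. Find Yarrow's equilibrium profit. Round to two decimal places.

The follower Drake best-responds to any q_Y: π_D = (417 - 3Q)q_D - 41q_D.
Setting the follower's marginal profit to zero, 376 - 3q_Y - 6q_D = 0, i.e. q_D = (376 - 3q_Y)/6.
Yarrow substitutes q_D(q_Y) into its own profit: π_Y = q_Y(417 - 3q_Y - (376 - 3q_Y)/2) - 50q_Y = (229 - (3/2)q_Y)q_Y - 50q_Y.
Maximising: ∂π_Y/∂q_Y = 179 - 3q_Y = 0, giving q_Y = 179/3.
Then q_D = (376 - 3·(179/3))/6 = 197/6.
Price P = 417 - 3·(185/2) = 279/2.
Yarrow's profit: (279/2 - 50)·(179/3) = 5340.1667.

5340.17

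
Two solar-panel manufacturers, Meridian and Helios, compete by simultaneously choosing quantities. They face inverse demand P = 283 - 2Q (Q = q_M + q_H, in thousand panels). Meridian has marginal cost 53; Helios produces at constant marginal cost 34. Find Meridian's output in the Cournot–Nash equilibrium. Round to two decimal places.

35.17

Meridian's profit: π_M = (283 - 2Q)q_M - (53q_M). Setting ∂π_M/∂q_M = 0: 230 - 4q_M - 2(q_H) = 0.
Helios's first-order condition: 249 - 4q_H - 2(q_M) = 0.
Best responses: q_M = (230 - 2q_H)/4, q_H = (249 - 2q_M)/4.
Solving the pair: q_M = 211/6, q_H = 134/3.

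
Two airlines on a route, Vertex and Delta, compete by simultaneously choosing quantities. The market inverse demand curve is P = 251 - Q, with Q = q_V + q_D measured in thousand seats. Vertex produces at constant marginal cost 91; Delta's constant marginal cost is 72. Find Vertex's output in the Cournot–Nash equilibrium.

Vertex's profit: π_V = (251 - Q)q_V - (91q_V). Setting ∂π_V/∂q_V = 0: 160 - 2q_V - (q_D) = 0.
Delta's first-order condition: 179 - 2q_D - (q_V) = 0.
Best responses: q_V = (160 - q_D)/2, q_D = (179 - q_V)/2.
Substituting one into the other gives q_V = 47 and q_D = 66.

47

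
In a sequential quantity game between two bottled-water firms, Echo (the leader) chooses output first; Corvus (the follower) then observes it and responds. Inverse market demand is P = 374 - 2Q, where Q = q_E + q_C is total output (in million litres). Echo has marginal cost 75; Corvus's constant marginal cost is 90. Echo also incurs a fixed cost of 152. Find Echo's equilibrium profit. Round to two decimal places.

The follower Corvus best-responds to any q_E: π_C = (374 - 2Q)q_C - 90q_C.
∂π_C/∂q_C = 284 - 2q_E - 4q_C = 0 gives the reaction function q_C = (284 - 2q_E)/4.
The leader anticipates this reaction. Substituting into P = 374 - 2Q gives P = 232 - q_E, so π_E = (232 - q_E)q_E - 75q_E.
Maximising: ∂π_E/∂q_E = 157 - 2q_E = 0, giving q_E = 157/2.
Then q_C = (284 - 2·(157/2))/4 = 127/4.
Price P = 374 - 2·(441/4) = 307/2.
Echo's profit: (307/2 - 75)·(157/2) - 152 = 6010.2500.

6010.25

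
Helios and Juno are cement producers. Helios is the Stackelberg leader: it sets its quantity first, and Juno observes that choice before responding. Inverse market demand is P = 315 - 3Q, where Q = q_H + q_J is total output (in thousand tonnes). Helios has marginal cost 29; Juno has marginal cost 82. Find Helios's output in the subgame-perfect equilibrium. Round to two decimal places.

56.50

Solve by backward induction. Given q_H, the follower Juno maximises π_J = (315 - 3q_H - 3q_J)q_J - 82q_J.
Setting the follower's marginal profit to zero, 233 - 3q_H - 6q_J = 0, i.e. q_J = (233 - 3q_H)/6.
The leader anticipates this reaction. Substituting into P = 315 - 3Q gives P = 397/2 - (3/2)q_H, so π_H = (397/2 - (3/2)q_H)q_H - 29q_H.
The leader's first-order condition 339/2 - 3q_H = 0 yields q_H = 113/2.
Then q_J = (233 - 3·(113/2))/6 = 127/12.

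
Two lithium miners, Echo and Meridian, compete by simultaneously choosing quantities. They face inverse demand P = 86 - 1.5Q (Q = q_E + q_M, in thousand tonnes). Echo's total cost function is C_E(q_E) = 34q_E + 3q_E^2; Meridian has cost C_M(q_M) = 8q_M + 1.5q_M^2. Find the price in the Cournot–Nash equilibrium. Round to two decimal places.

62.26

Echo's profit: π_E = (86 - 1.5Q)q_E - (34q_E + 3q_E²). Setting ∂π_E/∂q_E = 0: 52 - 9q_E - (3/2)(q_M) = 0.
Meridian's first-order condition: 78 - 6q_M - (3/2)(q_E) = 0.
Best responses: q_E = (52 - (3/2)q_M)/9, q_M = (78 - (3/2)q_E)/6.
Substituting one into the other gives q_E = 260/69 and q_M = 832/69.
Total output Q = 364/23, so price P = 86 - (3/2)·(364/23) = 1432/23.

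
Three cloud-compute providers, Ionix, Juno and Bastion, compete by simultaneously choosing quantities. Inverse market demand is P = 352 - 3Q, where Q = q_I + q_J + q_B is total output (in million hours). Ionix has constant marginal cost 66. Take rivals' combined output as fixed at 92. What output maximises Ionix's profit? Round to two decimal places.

1.67

With rivals' combined output fixed at 92, Ionix's profit is π_I = (352 - 3·92 - 3q_I)q_I - (66q_I) = (76 - 3q_I)q_I - (66q_I).
∂π_I/∂q_I = 10 - 6q_I = 0, so q_I = 5/3.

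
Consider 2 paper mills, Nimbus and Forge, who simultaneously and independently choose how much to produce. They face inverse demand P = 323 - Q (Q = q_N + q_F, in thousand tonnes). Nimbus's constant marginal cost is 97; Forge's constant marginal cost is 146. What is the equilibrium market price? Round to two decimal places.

188.67

Nimbus's profit: π_N = (323 - Q)q_N - (97q_N). Setting ∂π_N/∂q_N = 0: 226 - 2q_N - (q_F) = 0.
Forge's first-order condition: 177 - 2q_F - (q_N) = 0.
Best responses: q_N = (226 - q_F)/2, q_F = (177 - q_N)/2.
Solving the pair: q_N = 275/3, q_F = 128/3.
Total output Q = 403/3, so price P = 323 - 403/3 = 566/3.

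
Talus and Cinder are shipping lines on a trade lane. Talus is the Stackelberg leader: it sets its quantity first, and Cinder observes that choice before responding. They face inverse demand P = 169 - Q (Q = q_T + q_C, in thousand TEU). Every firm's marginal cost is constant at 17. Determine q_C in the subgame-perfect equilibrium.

The follower Cinder best-responds to any q_T: π_C = (169 - Q)q_C - 17q_C.
∂π_C/∂q_C = 152 - q_T - 2q_C = 0 gives the reaction function q_C = (152 - q_T)/2.
Talus substitutes q_C(q_T) into its own profit: π_T = q_T(169 - q_T - (152 - q_T)/2) - 17q_T = (93 - (1/2)q_T)q_T - 17q_T.
Leader FOC: 76 - q_T = 0, so q_T = 76.
Then q_C = (152 - 76)/2 = 38.

38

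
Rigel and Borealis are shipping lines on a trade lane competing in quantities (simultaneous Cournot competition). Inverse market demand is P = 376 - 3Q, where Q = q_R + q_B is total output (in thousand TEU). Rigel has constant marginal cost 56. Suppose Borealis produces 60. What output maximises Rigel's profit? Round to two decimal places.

With the rival's output fixed at 60, Rigel's profit is π_R = (376 - 3·60 - 3q_R)q_R - (56q_R) = (196 - 3q_R)q_R - (56q_R).
∂π_R/∂q_R = 140 - 6q_R = 0, so q_R = 70/3.

23.33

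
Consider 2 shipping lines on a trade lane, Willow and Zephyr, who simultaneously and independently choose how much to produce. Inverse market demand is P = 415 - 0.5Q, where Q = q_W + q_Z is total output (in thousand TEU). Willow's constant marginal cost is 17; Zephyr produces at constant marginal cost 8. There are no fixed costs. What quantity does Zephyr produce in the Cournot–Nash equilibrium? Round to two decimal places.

277.33

Willow's profit: π_W = (415 - 0.5Q)q_W - (17q_W). Setting ∂π_W/∂q_W = 0: 398 - q_W - (1/2)(q_Z) = 0.
Zephyr's profit: π_Z = (415 - 0.5Q)q_Z - (8q_Z). Setting ∂π_Z/∂q_Z = 0: 407 - q_Z - (1/2)(q_W) = 0.
So q_W = (398 - (1/2)q_Z) and q_Z = (407 - (1/2)q_W).
Solving the pair: q_W = 778/3, q_Z = 832/3.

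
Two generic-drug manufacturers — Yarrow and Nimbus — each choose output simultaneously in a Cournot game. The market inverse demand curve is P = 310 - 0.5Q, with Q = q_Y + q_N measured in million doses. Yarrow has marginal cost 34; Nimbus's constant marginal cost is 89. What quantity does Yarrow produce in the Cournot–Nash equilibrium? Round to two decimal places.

220.67

Yarrow's profit: π_Y = (310 - 0.5Q)q_Y - (34q_Y). Setting ∂π_Y/∂q_Y = 0: 276 - q_Y - (1/2)(q_N) = 0.
Nimbus's profit: π_N = (310 - 0.5Q)q_N - (89q_N). Setting ∂π_N/∂q_N = 0: 221 - q_N - (1/2)(q_Y) = 0.
So q_Y = (276 - (1/2)q_N) and q_N = (221 - (1/2)q_Y).
Solving the pair: q_Y = 662/3, q_N = 332/3.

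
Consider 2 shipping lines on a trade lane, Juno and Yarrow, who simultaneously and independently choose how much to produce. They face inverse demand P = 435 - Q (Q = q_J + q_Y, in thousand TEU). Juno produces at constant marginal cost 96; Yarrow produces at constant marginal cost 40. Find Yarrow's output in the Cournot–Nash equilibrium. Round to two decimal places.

Juno's profit: π_J = (435 - Q)q_J - (96q_J). Setting ∂π_J/∂q_J = 0: 339 - 2q_J - (q_Y) = 0.
Yarrow's profit: π_Y = (435 - Q)q_Y - (40q_Y). Setting ∂π_Y/∂q_Y = 0: 395 - 2q_Y - (q_J) = 0.
Best responses: q_J = (339 - q_Y)/2, q_Y = (395 - q_J)/2.
Substituting one into the other gives q_J = 283/3 and q_Y = 451/3.

150.33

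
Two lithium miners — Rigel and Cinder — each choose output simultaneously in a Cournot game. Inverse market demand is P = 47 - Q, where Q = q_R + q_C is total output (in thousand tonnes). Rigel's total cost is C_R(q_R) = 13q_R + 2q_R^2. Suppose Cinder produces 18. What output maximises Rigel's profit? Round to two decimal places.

2.67

With the rival's output fixed at 18, Rigel's profit is π_R = (47 - 18 - q_R)q_R - (13q_R + 2q_R²) = (29 - q_R)q_R - (13q_R + 2q_R²).
∂π_R/∂q_R = 16 - 6q_R = 0, so q_R = 8/3.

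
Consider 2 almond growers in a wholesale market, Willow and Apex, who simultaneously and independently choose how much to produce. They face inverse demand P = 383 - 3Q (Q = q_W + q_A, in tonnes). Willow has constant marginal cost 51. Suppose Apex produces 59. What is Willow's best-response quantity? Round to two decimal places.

With the rival's output fixed at 59, Willow's profit is π_W = (383 - 3·59 - 3q_W)q_W - (51q_W) = (206 - 3q_W)q_W - (51q_W).
∂π_W/∂q_W = 155 - 6q_W = 0, so q_W = 155/6.

25.83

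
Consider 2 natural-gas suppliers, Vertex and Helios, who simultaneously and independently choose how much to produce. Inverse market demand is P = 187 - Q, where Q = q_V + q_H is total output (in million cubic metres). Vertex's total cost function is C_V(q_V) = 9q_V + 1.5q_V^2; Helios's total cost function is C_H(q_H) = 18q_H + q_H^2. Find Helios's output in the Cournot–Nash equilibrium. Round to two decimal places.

35.11

Vertex's profit: π_V = (187 - Q)q_V - (9q_V + (3/2)q_V²). Setting ∂π_V/∂q_V = 0: 178 - 5q_V - (q_H) = 0.
Helios's first-order condition: 169 - 4q_H - (q_V) = 0.
Best responses: q_V = (178 - q_H)/5, q_H = (169 - q_V)/4.
Solving the pair: q_V = 543/19, q_H = 667/19.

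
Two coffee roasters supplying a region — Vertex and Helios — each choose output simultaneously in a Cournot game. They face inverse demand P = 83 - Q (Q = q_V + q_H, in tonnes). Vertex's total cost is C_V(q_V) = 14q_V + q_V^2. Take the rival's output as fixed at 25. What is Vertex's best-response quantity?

11

With the rival's output fixed at 25, Vertex's profit is π_V = (83 - 25 - q_V)q_V - (14q_V + q_V²) = (58 - q_V)q_V - (14q_V + q_V²).
∂π_V/∂q_V = 44 - 4q_V = 0, so q_V = 11.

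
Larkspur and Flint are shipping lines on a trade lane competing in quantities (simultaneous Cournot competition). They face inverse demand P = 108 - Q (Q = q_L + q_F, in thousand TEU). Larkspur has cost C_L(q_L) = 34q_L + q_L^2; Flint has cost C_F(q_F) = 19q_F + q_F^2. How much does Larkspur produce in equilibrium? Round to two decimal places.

Larkspur's profit: π_L = (108 - Q)q_L - (34q_L + q_L²). Setting ∂π_L/∂q_L = 0: 74 - 4q_L - (q_F) = 0.
Flint's first-order condition: 89 - 4q_F - (q_L) = 0.
So q_L = (74 - q_F)/4 and q_F = (89 - q_L)/4.
Solving the pair: q_L = 69/5, q_F = 94/5.

13.80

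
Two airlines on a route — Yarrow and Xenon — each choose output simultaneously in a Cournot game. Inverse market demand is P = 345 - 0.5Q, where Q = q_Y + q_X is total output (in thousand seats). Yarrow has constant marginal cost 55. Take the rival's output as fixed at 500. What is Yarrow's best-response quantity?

40

With the rival's output fixed at 500, Yarrow's profit is π_Y = (345 - (1/2)·500 - (1/2)q_Y)q_Y - (55q_Y) = (95 - (1/2)q_Y)q_Y - (55q_Y).
∂π_Y/∂q_Y = 40 - q_Y = 0, so q_Y = 40.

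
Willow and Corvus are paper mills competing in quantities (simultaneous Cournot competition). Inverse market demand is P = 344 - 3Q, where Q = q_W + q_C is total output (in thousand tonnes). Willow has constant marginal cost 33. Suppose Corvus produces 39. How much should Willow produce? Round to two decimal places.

With the rival's output fixed at 39, Willow's profit is π_W = (344 - 3·39 - 3q_W)q_W - (33q_W) = (227 - 3q_W)q_W - (33q_W).
∂π_W/∂q_W = 194 - 6q_W = 0, so q_W = 97/3.

32.33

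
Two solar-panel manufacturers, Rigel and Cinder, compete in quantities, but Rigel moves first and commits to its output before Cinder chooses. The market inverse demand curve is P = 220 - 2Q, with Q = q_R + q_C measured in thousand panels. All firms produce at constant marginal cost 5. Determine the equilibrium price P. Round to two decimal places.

58.75

Solve by backward induction. Given q_R, the follower Cinder maximises π_C = (220 - 2q_R - 2q_C)q_C - 5q_C.
Setting the follower's marginal profit to zero, 215 - 2q_R - 4q_C = 0, i.e. q_C = (215 - 2q_R)/4.
The leader anticipates this reaction. Substituting into P = 220 - 2Q gives P = 225/2 - q_R, so π_R = (225/2 - q_R)q_R - 5q_R.
The leader's first-order condition 215/2 - 2q_R = 0 yields q_R = 215/4.
Then q_C = (215 - 2·(215/4))/4 = 215/8.
Total output Q = 645/8, so price P = 220 - 2·(645/8) = 235/4.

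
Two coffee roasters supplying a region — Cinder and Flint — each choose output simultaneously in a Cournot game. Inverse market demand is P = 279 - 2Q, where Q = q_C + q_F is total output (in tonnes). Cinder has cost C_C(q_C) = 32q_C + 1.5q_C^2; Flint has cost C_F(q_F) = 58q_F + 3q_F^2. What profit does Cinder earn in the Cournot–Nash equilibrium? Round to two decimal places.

Cinder's profit: π_C = (279 - 2Q)q_C - (32q_C + (3/2)q_C²). Setting ∂π_C/∂q_C = 0: 247 - 7q_C - 2(q_F) = 0.
Flint's first-order condition: 221 - 10q_F - 2(q_C) = 0.
Best responses: q_C = (247 - 2q_F)/7, q_F = (221 - 2q_C)/10.
Solving the pair: q_C = 338/11, q_F = 351/22.
Price P = 279 - 2·(1027/22) = 185.6364.
Cinder's profit: 185.6364·(338/11) - 32·(338/11) - (3/2)(338/11)² = 3304.5785.

3304.58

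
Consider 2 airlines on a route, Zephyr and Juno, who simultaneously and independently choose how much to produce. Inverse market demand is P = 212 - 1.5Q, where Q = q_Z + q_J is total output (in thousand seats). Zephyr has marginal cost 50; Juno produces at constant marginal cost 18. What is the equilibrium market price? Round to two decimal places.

Zephyr's profit: π_Z = (212 - 1.5Q)q_Z - (50q_Z). Setting ∂π_Z/∂q_Z = 0: 162 - 3q_Z - (3/2)(q_J) = 0.
Juno's first-order condition: 194 - 3q_J - (3/2)(q_Z) = 0.
Rearranging gives the reaction functions q_Z = (162 - (3/2)q_J)/3 and q_J = (194 - (3/2)q_Z)/3.
Solving the pair: q_Z = 260/9, q_J = 452/9.
Total output Q = 712/9, so price P = 212 - (3/2)·(712/9) = 280/3.

93.33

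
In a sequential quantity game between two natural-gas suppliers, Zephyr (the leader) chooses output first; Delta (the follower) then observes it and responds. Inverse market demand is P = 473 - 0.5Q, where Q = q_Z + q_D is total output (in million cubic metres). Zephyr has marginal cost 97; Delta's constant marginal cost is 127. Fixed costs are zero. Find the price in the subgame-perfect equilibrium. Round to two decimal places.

198.50

Solve by backward induction. Given q_Z, the follower Delta maximises π_D = (473 - (1/2)q_Z - (1/2)q_D)q_D - 127q_D.
Setting the follower's marginal profit to zero, 346 - (1/2)q_Z - q_D = 0, i.e. q_D = (346 - (1/2)q_Z).
Zephyr substitutes q_D(q_Z) into its own profit: π_Z = q_Z(473 - (1/2)q_Z - (346 - (1/2)q_Z)/2) - 97q_Z = (300 - (1/4)q_Z)q_Z - 97q_Z.
The leader's first-order condition 203 - (1/2)q_Z = 0 yields q_Z = 406.
Then q_D = (346 - (1/2)·406) = 143.
Total output Q = 549, so price P = 473 - (1/2)·549 = 397/2.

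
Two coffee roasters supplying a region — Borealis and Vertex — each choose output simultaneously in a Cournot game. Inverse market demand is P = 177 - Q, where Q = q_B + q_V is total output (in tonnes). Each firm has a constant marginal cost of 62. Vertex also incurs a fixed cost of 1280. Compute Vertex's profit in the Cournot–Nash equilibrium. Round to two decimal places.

A representative firm's profit is π_i = q_i(177 - Q) - 62q_i.
Setting ∂π_i/∂q_i = 0 with rivals' quantities fixed: 115 - 2q_i - q_j = 0.
With identical firms every q_j equals q_i, so q_j = q_i and 115 = 3q_i, giving q_i = 115/3.
Price P = 177 - 230/3 = 301/3.
Vertex's profit: (301/3 - 62)·(115/3) - 1280 = 1705/9.

189.44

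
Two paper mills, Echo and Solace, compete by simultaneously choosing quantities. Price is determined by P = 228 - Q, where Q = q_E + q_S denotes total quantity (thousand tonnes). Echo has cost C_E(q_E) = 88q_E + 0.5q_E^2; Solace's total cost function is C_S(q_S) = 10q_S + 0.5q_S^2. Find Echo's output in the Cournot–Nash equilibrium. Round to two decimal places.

25.25

Echo's profit: π_E = (228 - Q)q_E - (88q_E + (1/2)q_E²). Setting ∂π_E/∂q_E = 0: 140 - 3q_E - (q_S) = 0.
Solace's profit: π_S = (228 - Q)q_S - (10q_S + (1/2)q_S²). Setting ∂π_S/∂q_S = 0: 218 - 3q_S - (q_E) = 0.
Rearranging gives the reaction functions q_E = (140 - q_S)/3 and q_S = (218 - q_E)/3.
Substituting one into the other gives q_E = 101/4 and q_S = 257/4.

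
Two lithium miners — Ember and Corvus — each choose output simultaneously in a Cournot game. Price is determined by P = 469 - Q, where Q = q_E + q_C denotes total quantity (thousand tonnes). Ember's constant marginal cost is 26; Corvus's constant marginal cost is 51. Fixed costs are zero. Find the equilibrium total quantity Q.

Ember's profit: π_E = (469 - Q)q_E - (26q_E). Setting ∂π_E/∂q_E = 0: 443 - 2q_E - (q_C) = 0.
Corvus's profit: π_C = (469 - Q)q_C - (51q_C). Setting ∂π_C/∂q_C = 0: 418 - 2q_C - (q_E) = 0.
Best responses: q_E = (443 - q_C)/2, q_C = (418 - q_E)/2.
Substituting one into the other gives q_E = 156 and q_C = 131.
Total output Q = 156 + 131 = 287.

287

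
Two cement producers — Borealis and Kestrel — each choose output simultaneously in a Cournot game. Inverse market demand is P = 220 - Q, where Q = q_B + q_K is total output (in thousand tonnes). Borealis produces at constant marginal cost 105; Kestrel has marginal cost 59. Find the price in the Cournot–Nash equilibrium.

Borealis's profit: π_B = (220 - Q)q_B - (105q_B). Setting ∂π_B/∂q_B = 0: 115 - 2q_B - (q_K) = 0.
Kestrel's profit: π_K = (220 - Q)q_K - (59q_K). Setting ∂π_K/∂q_K = 0: 161 - 2q_K - (q_B) = 0.
So q_B = (115 - q_K)/2 and q_K = (161 - q_B)/2.
Solving the pair: q_B = 23, q_K = 69.
Total output Q = 92, so price P = 220 - 92 = 128.

128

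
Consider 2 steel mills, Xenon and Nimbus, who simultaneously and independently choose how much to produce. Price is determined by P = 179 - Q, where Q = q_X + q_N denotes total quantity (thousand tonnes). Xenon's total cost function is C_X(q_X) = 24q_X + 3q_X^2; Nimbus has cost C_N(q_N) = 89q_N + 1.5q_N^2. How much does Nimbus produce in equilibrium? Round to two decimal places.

Xenon's profit: π_X = (179 - Q)q_X - (24q_X + 3q_X²). Setting ∂π_X/∂q_X = 0: 155 - 8q_X - (q_N) = 0.
Nimbus's profit: π_N = (179 - Q)q_N - (89q_N + (3/2)q_N²). Setting ∂π_N/∂q_N = 0: 90 - 5q_N - (q_X) = 0.
Rearranging gives the reaction functions q_X = (155 - q_N)/8 and q_N = (90 - q_X)/5.
Solving the pair: q_X = 685/39, q_N = 565/39.

14.49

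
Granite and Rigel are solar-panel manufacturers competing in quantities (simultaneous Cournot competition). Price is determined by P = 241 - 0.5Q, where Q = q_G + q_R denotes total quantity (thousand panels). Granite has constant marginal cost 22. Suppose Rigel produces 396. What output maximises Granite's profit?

With the rival's output fixed at 396, Granite's profit is π_G = (241 - (1/2)·396 - (1/2)q_G)q_G - (22q_G) = (43 - (1/2)q_G)q_G - (22q_G).
∂π_G/∂q_G = 21 - q_G = 0, so q_G = 21.

21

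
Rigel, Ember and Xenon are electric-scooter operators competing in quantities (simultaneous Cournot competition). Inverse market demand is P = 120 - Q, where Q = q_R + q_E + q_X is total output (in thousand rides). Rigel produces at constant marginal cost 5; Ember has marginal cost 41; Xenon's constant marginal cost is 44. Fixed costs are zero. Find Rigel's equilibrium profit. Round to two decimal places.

Rigel's profit: π_R = (120 - Q)q_R - (5q_R). Setting ∂π_R/∂q_R = 0: 115 - 2q_R - (q_E + q_X) = 0.
Ember's first-order condition: 79 - 2q_E - (q_R + q_X) = 0.
Xenon's profit: π_X = (120 - Q)q_X - (44q_X). Setting ∂π_X/∂q_X = 0: 76 - 2q_X - (q_R + q_E) = 0.
Adding the 3 conditions: 270 − 2Q − 2Q = 0, i.e. Q = 135/2.
Back-substituting: q_R = (115 − 135/2) = 95/2, q_E = (79 − 135/2) = 23/2, q_X = (76 − 135/2) = 17/2.
Price P = 120 - 135/2 = 105/2.
Rigel's profit: (105/2 - 5)·(95/2) = 2256.2500.

2256.25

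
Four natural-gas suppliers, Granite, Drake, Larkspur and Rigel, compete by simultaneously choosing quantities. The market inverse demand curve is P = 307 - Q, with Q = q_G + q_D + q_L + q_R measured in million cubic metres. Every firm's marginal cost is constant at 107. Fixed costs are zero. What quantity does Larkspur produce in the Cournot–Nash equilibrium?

Each firm earns π_i = (307 - Q)q_i - 107q_i.
First-order condition (treating rivals' output as given): 200 - 2q_i - Σ_{j≠i} q_j = 0.
With identical firms every q_j equals q_i, so Σ_{j≠i} q_j = 3q_i and 200 = 5q_i, giving q_i = 40.

40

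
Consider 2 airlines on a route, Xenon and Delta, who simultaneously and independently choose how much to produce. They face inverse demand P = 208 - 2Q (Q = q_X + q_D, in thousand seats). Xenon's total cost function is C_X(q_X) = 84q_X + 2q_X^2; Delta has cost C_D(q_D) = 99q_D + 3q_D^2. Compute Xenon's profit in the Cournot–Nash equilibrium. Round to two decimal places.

Xenon's profit: π_X = (208 - 2Q)q_X - (84q_X + 2q_X²). Setting ∂π_X/∂q_X = 0: 124 - 8q_X - 2(q_D) = 0.
Delta's first-order condition: 109 - 10q_D - 2(q_X) = 0.
So q_X = (124 - 2q_D)/8 and q_D = (109 - 2q_X)/10.
Solving the pair: q_X = 511/38, q_D = 156/19.
Price P = 208 - 2·(823/38) = 164.6842.
Xenon's profit: 164.6842·(511/38) - 84·(511/38) - 2(511/38)² = 723.3269.

723.33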